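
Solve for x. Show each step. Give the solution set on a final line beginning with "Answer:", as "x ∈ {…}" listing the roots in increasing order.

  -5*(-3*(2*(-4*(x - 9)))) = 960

Step 1. [-5*(-3*(2*(-4*(x - 9)))) = 960] divide by the outer -5. So div: -3*(2*(-4*(x - 9))) = -192.
Step 2. [-3*(2*(-4*(x - 9))) = -192] -3 out front; divide by -3, so div: 2*(-4*(x - 9)) = 64.
Step 3. [2*(-4*(x - 9)) = 64] 2 out front; divide by 2 ⇒ div: -4*(x - 9) = 32.
Step 4. [-4*(x - 9) = 32] -4 out front; divide by -4 ⇒ div: x - 9 = -8.
Step 5. [x - 9 = -8] the outer -9 inverts by adding 9. So sub: x = 1.

Answer: x ∈ {1}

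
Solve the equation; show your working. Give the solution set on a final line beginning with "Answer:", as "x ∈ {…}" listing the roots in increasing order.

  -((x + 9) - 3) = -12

Step 1. [-((x + 9) - 3) = -12] LHS negated; negate both sides. So neg: (x + 9) - 3 = 12.
Step 2. [(x + 9) - 3 = 12] 3 comes off first (add 3), so sub: x + 9 = 15.
Step 3. [x + 9 = 15] the outer +9 inverts by subtracting 9. So sub: x = 6.

Answer: x ∈ {6}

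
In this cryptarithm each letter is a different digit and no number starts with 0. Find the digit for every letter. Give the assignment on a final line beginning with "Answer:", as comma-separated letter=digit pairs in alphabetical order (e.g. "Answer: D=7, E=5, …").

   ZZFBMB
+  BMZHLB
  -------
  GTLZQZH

Step 1. [col 1: B + B ≡ H (mod 10)] column 1 (B + B ≡ H (mod 10), carry-in 0) doesn't pin B yet; pick B=8 and continue ⇒ B=8.
Step 2. [col 1: B + B ≡ H (mod 10)] from column 1 (B=8, carry-in 0, digits 8 already taken and all letters distinct): H must equal 6 ⇒ H=6.
Step 3. [col 2: M + L ≡ Z (mod 10)] no forcing yet in column 2 (carry-in 1); Z=2 is free and consistent — try it. So Z=2.
Step 4. [G] adding two 6-digit numbers gives at most 6+1 digits, and here it does — G is that final carry and must be 1. So G=1.
Step 5. [col 2: M + L ≡ Z (mod 10)] no forcing yet in column 2 (carry-in 1); L=7 is free and consistent — try it, so L=7.
Step 6. [col 2: M + L ≡ Z (mod 10)] column 2 reads M+L+carry(1)=Z with L=7, Z=2; with digits 1,2,6,7,8 already taken and all letters distinct, the only value for M is 4 ⇒ M=4.
Step 7. [col 3: B + H ≡ Q (mod 10)] from column 3 (B=8, H=6, carry-in 1, digits 1,2,4,6,7,8 already taken and all letters distinct): Q must equal 5. So Q=5.
Step 8. [col 4: F + Z ≡ Z (mod 10)] from column 4 (Z=2, carry-in 1, digits 1,2,4,5,6,7,8 already taken and all letters distinct): F must equal 9. So F=9.
Step 9. [col 6: Z + B ≡ T (mod 10)] column 6: given Z=2, B=8, carry-in 0, and digits 1,2,4,5,6,7,8,9 already taken and all letters distinct, Z+B≡T (mod 10) forces T=0, so T=0.

Answer: B=8, F=9, G=1, H=6, L=7, M=4, Q=5, T=0, Z=2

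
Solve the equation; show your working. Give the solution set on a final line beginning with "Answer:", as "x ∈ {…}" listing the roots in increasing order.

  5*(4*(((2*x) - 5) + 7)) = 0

Step 1. [5*(4*(((2*x) - 5) + 7)) = 0] 5 out front; divide by 5 ⇒ div: 4*(((2*x) - 5) + 7) = 0.
Step 2. [4*(((2*x) - 5) + 7) = 0] LHS = 4·(…); ÷4 both sides, so div: ((2*x) - 5) + 7 = 0.
Step 3. [((2*x) - 5) + 7 = 0] 7 comes off first (subtract 7) ⇒ sub: (2*x) - 5 = -7.
Step 4. [(2*x) - 5 = -7] the outer -5 inverts by adding 5, so sub: 2*x = -2.
Step 5. [2*x = -2] LHS = 2·(…); ÷2 both sides, so div: x = -1.

Answer: x ∈ {-1}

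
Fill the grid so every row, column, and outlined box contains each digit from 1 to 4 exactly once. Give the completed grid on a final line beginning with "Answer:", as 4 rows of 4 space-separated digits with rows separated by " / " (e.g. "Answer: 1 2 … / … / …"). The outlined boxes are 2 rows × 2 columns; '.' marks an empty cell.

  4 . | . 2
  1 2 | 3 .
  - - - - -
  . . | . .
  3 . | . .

Step 1. [r4c3∈{1,2,4}] 2 has one home in row 4: r4c3. So r4c3=2.
Step 2. [r3c3∈{1,4}] in col 3, 4 fits only at r3c3, so r3c3=4.
Step 3. [r4c4∈{1}] only 1 remains possible at r4c4, so r4c4=1.
Step 4. [r1c2∈{3}] r1c2's peers cover all but 3. So r1c2=3.
Step 5. [r3c4∈{3}] r3c4 is down to just 3 ⇒ r3c4=3.
Step 6. [r2c4∈{4}] r2c4's peers cover all but 4. So r2c4=4.
Step 7. [r3c1∈{2}] only 2 remains possible at r3c1. So r3c1=2.
Step 8. [r4c2∈{4}] nothing but 4 survives at r4c2. So r4c2=4.
Step 9. [r1c3∈{1}] only 1 remains possible at r1c3, so r1c3=1.
Step 10. [r3c2∈{1}] r3c2 is down to just 1, so r3c2=1.

Answer: 4 3 1 2 / 1 2 3 4 / 2 1 4 3 / 3 4 2 1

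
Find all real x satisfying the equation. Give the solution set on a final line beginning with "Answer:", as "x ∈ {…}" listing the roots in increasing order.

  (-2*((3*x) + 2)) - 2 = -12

Step 1. [(-2*((3*x) + 2)) - 2 = -12] common factor -2 (LHS and -12) — divide through ⇒ factor: ((3*x) + 2) + 1 = 6.
Step 2. [((3*x) + 2) + 1 = 6] the outer +1 inverts by subtracting 1, so sub: (3*x) + 2 = 5.
Step 3. [(3*x) + 2 = 5] 2 comes off first (subtract 2). So sub: 3*x = 3.
Step 4. [3*x = 3] leading coefficient 3: divide by 3, so div: x = 1.

Answer: x ∈ {1}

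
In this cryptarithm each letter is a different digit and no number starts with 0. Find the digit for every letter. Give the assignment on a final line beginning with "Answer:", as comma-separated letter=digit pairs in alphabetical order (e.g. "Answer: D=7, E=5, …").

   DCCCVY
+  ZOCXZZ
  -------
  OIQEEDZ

Step 1. [col 1: Y + Z ≡ Z (mod 10)] column 1: given nothing yet, carry-in 0, and all letters distinct, none taken yet, Y+Z≡Z (mod 10) forces Y=0 ⇒ Y=0.
Step 2. [O] the sum has 7 digits but both addends have 6; that extra leading digit O is the final carry, namely 1. So O=1.
Step 3. [col 1: Y + Z ≡ Z (mod 10)] column 1 (Y + Z ≡ Z (mod 10), carry-in 0) doesn't pin Z yet; pick Z=8 and continue. So Z=8.
Step 4. [col 2: V + Z ≡ D (mod 10)] V=9 is one option consistent with column 2 (V + Z ≡ D (mod 10), carry-in 0) — take it, so V=9.
Step 5. [col 2: V + Z ≡ D (mod 10)] column 2: given V=9, Z=8, carry-in 0, and digits 0,1,8,9 already taken and all letters distinct, V+Z≡D (mod 10) forces D=7, so D=7.
Step 6. [col 3: C + X ≡ E (mod 10)] column 3 (C + X ≡ E (mod 10), carry-in 1) doesn't pin E yet; pick E=6 and continue. So E=6.
Step 7. [col 3: C + X ≡ E (mod 10)] C=3 is one option consistent with column 3 (C + X ≡ E (mod 10), carry-in 1) — take it ⇒ C=3.
Step 8. [col 3: C + X ≡ E (mod 10)] from column 3 (C=3, E=6, carry-in 1, digits 0,1,3,6,7,8,9 already taken and all letters distinct): X must equal 2, so X=2.
Step 9. [col 5: C + O ≡ Q (mod 10)] column 5: given C=3, O=1, carry-in 0, and digits 0,1,2,3,6,7,8,9 already taken and all letters distinct, C+O≡Q (mod 10) forces Q=4 ⇒ Q=4.
Step 10. [col 6: D + Z ≡ I (mod 10)] column 6 reads D+Z+carry(0)=I with D=7, Z=8; with digits 0,1,2,3,4,6,7,8,9 already taken and all letters distinct, the only value for I is 5, so I=5.

Answer: C=3, D=7, E=6, I=5, O=1, Q=4, V=9, X=2, Y=0, Z=8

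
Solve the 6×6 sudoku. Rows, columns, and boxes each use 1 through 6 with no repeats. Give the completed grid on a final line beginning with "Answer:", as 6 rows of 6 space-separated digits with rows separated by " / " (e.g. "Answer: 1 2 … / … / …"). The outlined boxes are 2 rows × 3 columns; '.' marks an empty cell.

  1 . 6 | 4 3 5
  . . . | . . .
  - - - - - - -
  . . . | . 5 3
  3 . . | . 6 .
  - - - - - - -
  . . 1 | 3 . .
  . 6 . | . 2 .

Step 1. [r1c2∈{2}] r1c2 has the single candidate 2. So r1c2=2.
Step 2. [r4c6∈{1,2,4}] across box 4, 4 lands solely at r4c6, so r4c6=4.
Step 3. [r2c2∈{3,4,5}] r2c2 is the only open cell in col 2 admitting 3. So r2c2=3.
Step 4. [r6c4∈{1,5}] r6c4 is the only open cell in col 4 admitting 5, so r6c4=5.
Step 5. [r6c1∈{4}] only 4 remains possible at r6c1 ⇒ r6c1=4.
Step 6. [r2c4∈{1,2,6}] across col 4, 6 lands solely at r2c4. So r2c4=6.
Step 7. [r5c2∈{5}] r5c2 is down to just 5. So r5c2=5.
Step 8. [r4c3∈{2,5}] in row 4, 5 fits only at r4c3 ⇒ r4c3=5.
Step 9. [r3c3∈{2,4}] across col 3, 2 lands solely at r3c3. So r3c3=2.
Step 10. [r4c2∈{1}] nothing but 1 survives at r4c2 ⇒ r4c2=1.
Step 11. [r6c6∈{1}] r6c6 has the single candidate 1. So r6c6=1.
Step 12. [r3c2∈{4}] r3c2 is down to just 4. So r3c2=4.
Step 13. [r2c6∈{2}] nothing but 2 survives at r2c6. So r2c6=2.
Step 14. [r5c5∈{4}] r5c5's peers cover all but 4. So r5c5=4.
Step 15. [r4c4∈{2}] r4c4's peers cover all but 2. So r4c4=2.
Step 16. [r5c6∈{6}] r5c6 has the single candidate 6 ⇒ r5c6=6.
Step 17. [r2c3∈{4}] nothing but 4 survives at r2c3, so r2c3=4.
Step 18. [r3c4∈{1}] r3c4 is down to just 1. So r3c4=1.
Step 19. [r5c1∈{2}] r5c1 has the single candidate 2 ⇒ r5c1=2.
Step 20. [r6c3∈{3}] r6c3 has the single candidate 3. So r6c3=3.
Step 21. [r3c1∈{6}] r3c1 is down to just 6 ⇒ r3c1=6.
Step 22. [r2c1∈{5}] nothing but 5 survives at r2c1. So r2c1=5.
Step 23. [r2c5∈{1}] r2c5 has the single candidate 1, so r2c5=1.

Answer: 1 2 6 4 3 5 / 5 3 4 6 1 2 / 6 4 2 1 5 3 / 3 1 5 2 6 4 / 2 5 1 3 4 6 / 4 6 3 5 2 1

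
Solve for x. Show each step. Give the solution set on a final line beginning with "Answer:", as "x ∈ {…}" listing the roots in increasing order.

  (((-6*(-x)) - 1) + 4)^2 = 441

Step 1. [(((-6*(-x)) - 1) + 4)^2 = 441] LHS squared, RHS 441 ≥ 0: apply √ (±). So sqrt: ((-6*(-x)) - 1) + 4 = 21 or -21.
Step 2. [((-6*(-x)) - 1) + 4 = 21 or -21] 4 comes off first (subtract 4). So sub: (-6*(-x)) - 1 = 17 or -25.
Step 3. [(-6*(-x)) - 1 = 17 or -25] -1 is outermost — add 1 both sides, so sub: -6*(-x) = 18 or -24.
Step 4. [-6*(-x) = 18 or -24] divide by the outer -6. So div: -x = -3 or 4.
Step 5. [-x = -3 or 4] LHS negated; negate both sides. So neg: x = 3 or -4.

Answer: x ∈ {-4, 3}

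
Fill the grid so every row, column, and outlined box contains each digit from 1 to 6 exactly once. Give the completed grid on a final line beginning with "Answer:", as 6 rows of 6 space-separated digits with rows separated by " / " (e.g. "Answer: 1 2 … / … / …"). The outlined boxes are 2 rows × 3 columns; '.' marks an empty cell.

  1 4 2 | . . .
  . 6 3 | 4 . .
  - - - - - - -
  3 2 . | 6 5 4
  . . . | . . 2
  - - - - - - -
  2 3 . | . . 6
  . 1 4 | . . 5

Step 1. [r4c3∈{1,5,6}] r4c3 is the only open cell in col 3 admitting 6. So r4c3=6.
Step 2. [r6c4∈{2,3}] 2 has one home in col 4: r6c4 ⇒ r6c4=2.
Step 3. [r6c5∈{3}] only 3 remains possible at r6c5. So r6c5=3.
Step 4. [r4c5∈{1}] r4c5 has the single candidate 1 ⇒ r4c5=1.
Step 5. [r4c1∈{4,5}] 4 has one home in row 4: r4c1. So r4c1=4.
Step 6. [r1c6∈{3}] r1c6's peers cover all but 3 ⇒ r1c6=3.
Step 7. [r6c1∈{6}] nothing but 6 survives at r6c1 ⇒ r6c1=6.
Step 8. [r1c5∈{6}] only 6 remains possible at r1c5. So r1c5=6.
Step 9. [r4c2∈{5}] nothing but 5 survives at r4c2, so r4c2=5.
Step 10. [r2c5∈{2}] only 2 remains possible at r2c5. So r2c5=2.
Step 11. [r2c6∈{1}] r2c6 is down to just 1. So r2c6=1.
Step 12. [r1c4∈{5}] nothing but 5 survives at r1c4. So r1c4=5.
Step 13. [r5c3∈{5}] r5c3 has the single candidate 5, so r5c3=5.
Step 14. [r5c4∈{1}] r5c4 has the single candidate 1. So r5c4=1.
Step 15. [r4c4∈{3}] r4c4's peers cover all but 3, so r4c4=3.
Step 16. [r3c3∈{1}] r3c3's peers cover all but 1, so r3c3=1.
Step 17. [r2c1∈{5}] r2c1's peers cover all but 5. So r2c1=5.
Step 18. [r5c5∈{4}] nothing but 4 survives at r5c5 ⇒ r5c5=4.

Answer: 1 4 2 5 6 3 / 5 6 3 4 2 1 / 3 2 1 6 5 4 / 4 5 6 3 1 2 / 2 3 5 1 4 6 / 6 1 4 2 3 5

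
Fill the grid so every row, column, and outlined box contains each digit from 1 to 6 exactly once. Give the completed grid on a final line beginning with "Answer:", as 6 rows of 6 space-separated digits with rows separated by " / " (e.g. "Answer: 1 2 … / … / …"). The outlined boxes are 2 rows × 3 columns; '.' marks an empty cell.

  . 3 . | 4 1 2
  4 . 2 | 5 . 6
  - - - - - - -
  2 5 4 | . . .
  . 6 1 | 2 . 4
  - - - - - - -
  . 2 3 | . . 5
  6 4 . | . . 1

Step 1. [r3c6∈{3}] nothing but 3 survives at r3c6 ⇒ r3c6=3.
Step 2. [r3c5∈{6}] r3c5 has the single candidate 6 ⇒ r3c5=6.
Step 3. [r6c3∈{5}] r6c3 is down to just 5 ⇒ r6c3=5.
Step 4. [r6c4∈{3}] r6c4's peers cover all but 3. So r6c4=3.
Step 5. [r5c1∈{1}] nothing but 1 survives at r5c1, so r5c1=1.
Step 6. [r2c5∈{3}] only 3 remains possible at r2c5. So r2c5=3.
Step 7. [r2c2∈{1}] only 1 remains possible at r2c2 ⇒ r2c2=1.
Step 8. [r5c5∈{4}] r5c5 is down to just 4 ⇒ r5c5=4.
Step 9. [r1c3∈{6}] nothing but 6 survives at r1c3 ⇒ r1c3=6.
Step 10. [r5c4∈{6}] nothing but 6 survives at r5c4. So r5c4=6.
Step 11. [r3c4∈{1}] r3c4 is down to just 1. So r3c4=1.
Step 12. [r4c5∈{5}] nothing but 5 survives at r4c5, so r4c5=5.
Step 13. [r1c1∈{5}] r1c1's peers cover all but 5. So r1c1=5.
Step 14. [r4c1∈{3}] r4c1 is down to just 3. So r4c1=3.
Step 15. [r6c5∈{2}] r6c5's peers cover all but 2 ⇒ r6c5=2.

Answer: 5 3 6 4 1 2 / 4 1 2 5 3 6 / 2 5 4 1 6 3 / 3 6 1 2 5 4 / 1 2 3 6 4 5 / 6 4 5 3 2 1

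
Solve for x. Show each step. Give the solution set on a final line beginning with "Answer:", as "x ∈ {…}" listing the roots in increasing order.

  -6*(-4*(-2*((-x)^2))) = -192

Step 1. [-6*(-4*(-2*((-x)^2))) = -192] -6 out front; divide by -6. So div: -4*(-2*((-x)^2)) = 32.
Step 2. [-4*(-2*((-x)^2)) = 32] -4·(inner) — divide through by -4. So div: -2*((-x)^2) = -8.
Step 3. [-2*((-x)^2) = -8] divide by the outer -2. So div: (-x)^2 = 4.
Step 4. [(-x)^2 = 4] √ both sides: 4 ≥ 0 gives two branches, so sqrt: -x = 2 or -2.
Step 5. [-x = 2 or -2] LHS negated; negate both sides, so neg: x = -2 or 2.

Answer: x ∈ {-2, 2}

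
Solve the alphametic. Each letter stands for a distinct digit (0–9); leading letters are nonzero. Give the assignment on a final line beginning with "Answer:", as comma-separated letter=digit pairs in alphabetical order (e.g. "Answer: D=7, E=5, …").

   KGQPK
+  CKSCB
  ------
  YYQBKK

Step 1. [col 1: K + B ≡ K (mod 10)] column 1: given nothing yet, carry-in 0, and all letters distinct, none taken yet, K+B≡K (mod 10) forces B=0, so B=0.
Step 2. [col 1: K + B ≡ K (mod 10)] no forcing yet in column 1 (carry-in 0); K=8 is free and consistent — try it ⇒ K=8.
Step 3. [Y] adding two 5-digit numbers gives at most 5+1 digits, and here it does — Y is that final carry and must be 1. So Y=1.
Step 4. [col 2: P + C ≡ K (mod 10)] column 2 (P + C ≡ K (mod 10), carry-in 0) doesn't pin C yet; pick C=2 and continue. So C=2.
Step 5. [col 2: P + C ≡ K (mod 10)] column 2: given C=2, K=8, carry-in 0, and digits 0,1,2,8 already taken and all letters distinct, P+C≡K (mod 10) forces P=6, so P=6.
Step 6. [col 3: Q + S ≡ B (mod 10)] Q=3 is one option consistent with column 3 (Q + S ≡ B (mod 10), carry-in 0) — take it ⇒ Q=3.
Step 7. [col 3: Q + S ≡ B (mod 10)] column 3 reads Q+S+carry(0)=B with Q=3, B=0; with digits 0,1,2,3,6,8 already taken and all letters distinct, the only value for S is 7 ⇒ S=7.
Step 8. [col 4: G + K ≡ Q (mod 10)] in column 4 we have G+K≡Q with carry-in 1; given K=8, Q=3 and digits 0,1,2,3,6,7,8 already taken and all letters distinct, that pins G to 4, so G=4.

Answer: B=0, C=2, G=4, K=8, P=6, Q=3, S=7, Y=1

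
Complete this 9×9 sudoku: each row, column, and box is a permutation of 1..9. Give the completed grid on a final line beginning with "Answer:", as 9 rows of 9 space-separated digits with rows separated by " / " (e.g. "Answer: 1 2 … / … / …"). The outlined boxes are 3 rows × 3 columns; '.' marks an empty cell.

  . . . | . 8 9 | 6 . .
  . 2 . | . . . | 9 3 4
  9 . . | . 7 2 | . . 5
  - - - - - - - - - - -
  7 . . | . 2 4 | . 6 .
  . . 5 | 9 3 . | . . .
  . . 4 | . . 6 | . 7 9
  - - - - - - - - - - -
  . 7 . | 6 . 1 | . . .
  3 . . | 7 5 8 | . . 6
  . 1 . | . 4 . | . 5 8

Step 1. [r9c3∈{2,6,9}] in row 9, 9 fits only at r9c3. So r9c3=9.
Step 2. [r1c2∈{3,4,5}] col 2 places 5 nowhere but r1c2, so r1c2=5.
Step 3. [r6c5∈{1}] nothing but 1 survives at r6c5. So r6c5=1.
Step 4. [r8c3∈{2}] r8c3's peers cover all but 2 ⇒ r8c3=2.
Step 5. [r7c3∈{8}] r7c3 has the single candidate 8 ⇒ r7c3=8.
Step 6. [r2c1∈{1,6,8}] row 2 places 8 nowhere but r2c1, so r2c1=8.
Step 7. [r8c2∈{4}] r8c2 is down to just 4. So r8c2=4.
Step 8. [r8c7∈{1}] r8c7's peers cover all but 1, so r8c7=1.
Step 9. [r3c7∈{8}] r3c7 is down to just 8, so r3c7=8.
Step 10. [r3c8∈{1}] only 1 remains possible at r3c8 ⇒ r3c8=1.
Step 11. [r5c8∈{2,4,8}] in col 8, 8 fits only at r5c8, so r5c8=8.
Step 12. [r2c3∈{1,6,7}] r2c3 is the only open cell in row 2 admitting 7, so r2c3=7.
Step 13. [r7c8∈{2,4,9}] across col 8, 4 lands solely at r7c8. So r7c8=4.
Step 14. [r3c3∈{3,6}] col 3 places 6 nowhere but r3c3. So r3c3=6.
Step 15. [r3c2∈{3}] nothing but 3 survives at r3c2. So r3c2=3.
Step 16. [r6c7∈{2,3,5}] across row 6, 3 lands solely at r6c7, so r6c7=3.
Step 17. [r7c7∈{2}] r7c7's peers cover all but 2, so r7c7=2.
Step 18. [r6c4∈{5,8}] row 6 places 5 nowhere but r6c4 ⇒ r6c4=5.
Step 19. [r1c4∈{1,3,4}] row 1 places 3 nowhere but r1c4 ⇒ r1c4=3.
Step 20. [r5c9∈{1,2}] box 6 places 2 nowhere but r5c9. So r5c9=2.
Step 21. [r5c1∈{1,6}] row 5 places 1 nowhere but r5c1, so r5c1=1.
Step 22. [r4c2∈{8,9}] row 4 places 9 nowhere but r4c2, so r4c2=9.
Step 23. [r4c3∈{3}] only 3 remains possible at r4c3, so r4c3=3.
Step 24. [r5c7∈{4}] r5c7's peers cover all but 4 ⇒ r5c7=4.
Step 25. [r4c4∈{8}] r4c4 is down to just 8, so r4c4=8.
Step 26. [r3c4∈{4}] r3c4 has the single candidate 4. So r3c4=4.
Step 27. [r7c5∈{9}] only 9 remains possible at r7c5 ⇒ r7c5=9.
Step 28. [r9c4∈{2}] r9c4 is down to just 2, so r9c4=2.
Step 29. [r4c9∈{1}] r4c9 has the single candidate 1, so r4c9=1.
Step 30. [r2c5∈{6}] r2c5 has the single candidate 6. So r2c5=6.
Step 31. [r8c8∈{9}] only 9 remains possible at r8c8, so r8c8=9.
Step 32. [r7c1∈{5}] r7c1 has the single candidate 5 ⇒ r7c1=5.
Step 33. [r6c2∈{8}] only 8 remains possible at r6c2 ⇒ r6c2=8.
Step 34. [r7c9∈{3}] r7c9 is down to just 3. So r7c9=3.
Step 35. [r1c9∈{7}] nothing but 7 survives at r1c9, so r1c9=7.
Step 36. [r9c1∈{6}] r9c1's peers cover all but 6. So r9c1=6.
Step 37. [r9c7∈{7}] nothing but 7 survives at r9c7, so r9c7=7.
Step 38. [r6c1∈{2}] r6c1's peers cover all but 2, so r6c1=2.
Step 39. [r1c1∈{4}] r1c1's peers cover all but 4, so r1c1=4.
Step 40. [r5c2∈{6}] r5c2 is down to just 6 ⇒ r5c2=6.
Step 41. [r2c4∈{1}] r2c4 has the single candidate 1. So r2c4=1.
Step 42. [r5c6∈{7}] only 7 remains possible at r5c6 ⇒ r5c6=7.
Step 43. [r2c6∈{5}] nothing but 5 survives at r2c6, so r2c6=5.
Step 44. [r1c8∈{2}] only 2 remains possible at r1c8. So r1c8=2.
Step 45. [r4c7∈{5}] nothing but 5 survives at r4c7. So r4c7=5.
Step 46. [r9c6∈{3}] nothing but 3 survives at r9c6, so r9c6=3.
Step 47. [r1c3∈{1}] only 1 remains possible at r1c3, so r1c3=1.

Answer: 4 5 1 3 8 9 6 2 7 / 8 2 7 1 6 5 9 3 4 / 9 3 6 4 7 2 8 1 5 / 7 9 3 8 2 4 5 6 1 / 1 6 5 9 3 7 4 8 2 / 2 8 4 5 1 6 3 7 9 / 5 7 8 6 9 1 2 4 3 / 3 4 2 7 5 8 1 9 6 / 6 1 9 2 4 3 7 5 8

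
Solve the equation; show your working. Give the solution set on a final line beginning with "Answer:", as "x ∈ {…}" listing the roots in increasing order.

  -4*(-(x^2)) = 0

Step 1. [-4*(-(x^2)) = 0] -4 out front; divide by -4, so div: -(x^2) = 0.
Step 2. [-(x^2) = 0] flip signs both sides. So neg: x^2 = 0.
Step 3. [x^2 = 0] LHS squared, RHS 0 ≥ 0: apply √ (±), so sqrt: x = 0.

Answer: x ∈ {0}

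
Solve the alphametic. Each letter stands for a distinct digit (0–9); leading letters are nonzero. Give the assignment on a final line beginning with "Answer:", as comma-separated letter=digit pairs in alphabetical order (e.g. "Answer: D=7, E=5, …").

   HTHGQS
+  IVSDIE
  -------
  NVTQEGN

Step 1. [col 1: S + E ≡ N (mod 10)] no forcing yet in column 1 (carry-in 0); E=9 is free and consistent — try it. So E=9.
Step 2. [col 1: S + E ≡ N (mod 10)] several values work for S in column 1 (S + E ≡ N (mod 10), carry-in 0); try S=2. So S=2.
Step 3. [col 1: S + E ≡ N (mod 10)] column 1: given S=2, E=9, carry-in 0, and digits 2,9 already taken and all letters distinct, S+E≡N (mod 10) forces N=1. So N=1.
Step 4. [col 2: Q + I ≡ G (mod 10)] G=3 is one option consistent with column 2 (Q + I ≡ G (mod 10), carry-in 1) — take it ⇒ G=3.
Step 5. [col 2: Q + I ≡ G (mod 10)] column 2 (Q + I ≡ G (mod 10), carry-in 1) doesn't pin Q yet; pick Q=8 and continue. So Q=8.
Step 6. [col 2: Q + I ≡ G (mod 10)] column 2 reads Q+I+carry(1)=G with Q=8, G=3; with digits 1,2,3,8,9 already taken and all letters distinct, the only value for I is 4 ⇒ I=4.
Step 7. [col 3: G + D ≡ E (mod 10)] in column 3 we have G+D≡E with carry-in 1; given G=3, E=9 and digits 1,2,3,4,8,9 already taken and all letters distinct, that pins D to 5. So D=5.
Step 8. [col 4: H + S ≡ Q (mod 10)] column 4 reads H+S+carry(0)=Q with S=2, Q=8; with digits 1,2,3,4,5,8,9 already taken and all letters distinct, the only value for H is 6, so H=6.
Step 9. [col 5: T + V ≡ T (mod 10)] column 5 reads T+V+carry(0)=T with nothing yet; with digits 1,2,3,4,5,6,8,9 already taken and all letters distinct, the only value for V is 0. So V=0.
Step 10. [col 5: T + V ≡ T (mod 10)] from column 5 (V=0, carry-in 0, digits 0,1,2,3,4,5,6,8,9 already taken and all letters distinct): T must equal 7, so T=7.

Answer: D=5, E=9, G=3, H=6, I=4, N=1, Q=8, S=2, T=7, V=0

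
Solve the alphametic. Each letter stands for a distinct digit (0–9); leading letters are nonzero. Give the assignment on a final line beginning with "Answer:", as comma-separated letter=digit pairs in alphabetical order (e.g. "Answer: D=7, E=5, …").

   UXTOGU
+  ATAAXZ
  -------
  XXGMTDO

Step 1. [col 1: U + Z ≡ O (mod 10)] no forcing yet in column 1 (carry-in 0); O=3 is free and consistent — try it. So O=3.
Step 2. [col 1: U + Z ≡ O (mod 10)] no forcing yet in column 1 (carry-in 0); Z=4 is free and consistent — try it. So Z=4.
Step 3. [col 1: U + Z ≡ O (mod 10)] column 1: given Z=4, O=3, carry-in 0, and digits 3,4 already taken and all letters distinct, U+Z≡O (mod 10) forces U=9 ⇒ U=9.
Step 4. [col 2: G + X ≡ D (mod 10)] D=8 is one option consistent with column 2 (G + X ≡ D (mod 10), carry-in 1) — take it ⇒ D=8.
Step 5. [col 2: G + X ≡ D (mod 10)] several values work for X in column 2 (G + X ≡ D (mod 10), carry-in 1); try X=1. So X=1.
Step 6. [col 2: G + X ≡ D (mod 10)] in column 2 we have G+X≡D with carry-in 1; given X=1, D=8 and digits 1,3,4,8,9 already taken and all letters distinct, that pins G to 6 ⇒ G=6.
Step 7. [col 3: O + A ≡ T (mod 10)] column 3 (O + A ≡ T (mod 10), carry-in 0) doesn't pin A yet; pick A=2 and continue ⇒ A=2.
Step 8. [col 3: O + A ≡ T (mod 10)] from column 3 (O=3, A=2, carry-in 0, digits 1,2,3,4,6,8,9 already taken and all letters distinct): T must equal 5, so T=5.
Step 9. [col 4: T + A ≡ M (mod 10)] column 4 reads T+A+carry(0)=M with T=5, A=2; with digits 1,2,3,4,5,6,8,9 already taken and all letters distinct, the only value for M is 7 ⇒ M=7.

Answer: A=2, D=8, G=6, M=7, O=3, T=5, U=9, X=1, Z=4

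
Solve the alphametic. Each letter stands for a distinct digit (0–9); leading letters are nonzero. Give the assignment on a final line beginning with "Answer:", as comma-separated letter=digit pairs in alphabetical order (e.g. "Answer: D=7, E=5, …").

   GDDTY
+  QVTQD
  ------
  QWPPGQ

Step 1. [col 1: Y + D ≡ Q (mod 10)] D=7 is one option consistent with column 1 (Y + D ≡ Q (mod 10), carry-in 0) — take it. So D=7.
Step 2. [col 1: Y + D ≡ Q (mod 10)] Y=4 is one option consistent with column 1 (Y + D ≡ Q (mod 10), carry-in 0) — take it. So Y=4.
Step 3. [col 1: Y + D ≡ Q (mod 10)] from column 1 (Y=4, D=7, carry-in 0, digits 4,7 already taken and all letters distinct): Q must equal 1. So Q=1.
Step 4. [col 2: T + Q ≡ G (mod 10)] G=8 is one option consistent with column 2 (T + Q ≡ G (mod 10), carry-in 1) — take it ⇒ G=8.
Step 5. [col 2: T + Q ≡ G (mod 10)] from column 2 (Q=1, G=8, carry-in 1, digits 1,4,7,8 already taken and all letters distinct): T must equal 6 ⇒ T=6.
Step 6. [col 3: D + T ≡ P (mod 10)] in column 3 we have D+T≡P with carry-in 0; given D=7, T=6 and digits 1,4,6,7,8 already taken and all letters distinct, that pins P to 3. So P=3.
Step 7. [col 4: D + V ≡ P (mod 10)] column 4 reads D+V+carry(1)=P with D=7, P=3; with digits 1,3,4,6,7,8 already taken and all letters distinct, the only value for V is 5 ⇒ V=5.
Step 8. [col 5: G + Q ≡ W (mod 10)] column 5 reads G+Q+carry(1)=W with G=8, Q=1; with digits 1,3,4,5,6,7,8 already taken and all letters distinct, the only value for W is 0 ⇒ W=0.

Answer: D=7, G=8, P=3, Q=1, T=6, V=5, W=0, Y=4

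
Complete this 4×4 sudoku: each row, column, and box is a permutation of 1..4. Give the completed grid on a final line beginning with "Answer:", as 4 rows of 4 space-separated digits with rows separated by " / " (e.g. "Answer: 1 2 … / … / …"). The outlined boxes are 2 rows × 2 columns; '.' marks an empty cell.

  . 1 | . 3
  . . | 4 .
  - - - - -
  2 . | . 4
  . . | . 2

Step 1. [r3c2∈{3}] only 3 remains possible at r3c2, so r3c2=3.
Step 2. [r4c1∈{1,4}] in col 1, 1 fits only at r4c1, so r4c1=1.
Step 3. [r4c3∈{3}] r4c3's peers cover all but 3, so r4c3=3.
Step 4. [r2c2∈{2}] r2c2's peers cover all but 2, so r2c2=2.
Step 5. [r2c1∈{3}] only 3 remains possible at r2c1 ⇒ r2c1=3.
Step 6. [r2c4∈{1}] only 1 remains possible at r2c4, so r2c4=1.
Step 7. [r3c3∈{1}] r3c3 has the single candidate 1. So r3c3=1.
Step 8. [r4c2∈{4}] only 4 remains possible at r4c2, so r4c2=4.
Step 9. [r1c3∈{2}] only 2 remains possible at r1c3 ⇒ r1c3=2.
Step 10. [r1c1∈{4}] nothing but 4 survives at r1c1, so r1c1=4.

Answer: 4 1 2 3 / 3 2 4 1 / 2 3 1 4 / 1 4 3 2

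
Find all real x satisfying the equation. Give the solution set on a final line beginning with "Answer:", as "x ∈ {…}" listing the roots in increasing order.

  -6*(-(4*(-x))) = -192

Step 1. [-6*(-(4*(-x))) = -192] leading coefficient -6: divide by -6. So div: -(4*(-x)) = 32.
Step 2. [-(4*(-x)) = 32] leading − — multiply by −1 ⇒ neg: 4*(-x) = -32.
Step 3. [4*(-x) = -32] LHS = 4·(…); ÷4 both sides ⇒ div: -x = -8.
Step 4. [-x = -8] LHS negated; negate both sides, so neg: x = 8.

Answer: x ∈ {8}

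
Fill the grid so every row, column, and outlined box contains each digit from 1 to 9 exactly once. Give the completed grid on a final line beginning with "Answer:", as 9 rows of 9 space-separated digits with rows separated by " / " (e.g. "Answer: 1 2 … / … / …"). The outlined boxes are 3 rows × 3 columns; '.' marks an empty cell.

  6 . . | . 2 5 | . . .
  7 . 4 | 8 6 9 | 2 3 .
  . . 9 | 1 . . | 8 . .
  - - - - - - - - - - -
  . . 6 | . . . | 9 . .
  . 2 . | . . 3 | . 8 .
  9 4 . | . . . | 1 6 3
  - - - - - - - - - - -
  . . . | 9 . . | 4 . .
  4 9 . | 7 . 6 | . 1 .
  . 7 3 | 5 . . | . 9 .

Step 1. [r3c9∈{4,5,6,7}] r3c9 is the only open cell in row 3 admitting 6 ⇒ r3c9=6.
Step 2. [r1c7∈{7}] nothing but 7 survives at r1c7, so r1c7=7.
Step 3. [r5c7∈{5}] r5c7 is down to just 5. So r5c7=5.
Step 4. [r5c1∈{1}] r5c1 has the single candidate 1, so r5c1=1.
Step 5. [r7c5∈{1,3,8}] 3 has one home in row 7: r7c5. So r7c5=3.
Step 6. [r8c5∈{8}] only 8 remains possible at r8c5, so r8c5=8.
Step 7. [r1c8∈{4}] r1c8 is down to just 4, so r1c8=4.
Step 8. [r3c8∈{5}] r3c8 has the single candidate 5 ⇒ r3c8=5.
Step 9. [r3c2∈{3}] nothing but 3 survives at r3c2. So r3c2=3.
Step 10. [r7c2∈{1,5,6,8}] in row 7, 6 fits only at r7c2. So r7c2=6.
Step 11. [r7c3∈{1,2,5,8}] r7c3 is the only open cell in box 7 admitting 1 ⇒ r7c3=1.
Step 12. [r7c6∈{2}] r7c6 has the single candidate 2 ⇒ r7c6=2.
Step 13. [r4c8∈{2,7}] col 8 places 2 nowhere but r4c8. So r4c8=2.
Step 14. [r4c4∈{4}] nothing but 4 survives at r4c4, so r4c4=4.
Step 15. [r4c9∈{7}] r4c9 has the single candidate 7. So r4c9=7.
Step 16. [r8c3∈{2,5}] across col 3, 2 lands solely at r8c3. So r8c3=2.
Step 17. [r6c3∈{5,7,8}] across col 3, 5 lands solely at r6c3 ⇒ r6c3=5.
Step 18. [r9c1∈{8}] only 8 remains possible at r9c1, so r9c1=8.
Step 19. [r6c5∈{7}] nothing but 7 survives at r6c5 ⇒ r6c5=7.
Step 20. [r2c9∈{1}] only 1 remains possible at r2c9, so r2c9=1.
Step 21. [r3c5∈{4}] only 4 remains possible at r3c5, so r3c5=4.
Step 22. [r4c2∈{8}] r4c2 is down to just 8. So r4c2=8.
Step 23. [r4c6∈{1}] r4c6 is down to just 1 ⇒ r4c6=1.
Step 24. [r8c9∈{5}] r8c9 is down to just 5. So r8c9=5.
Step 25. [r9c7∈{6}] r9c7 has the single candidate 6 ⇒ r9c7=6.
Step 26. [r7c8∈{7}] r7c8 is down to just 7 ⇒ r7c8=7.
Step 27. [r8c7∈{3}] r8c7 has the single candidate 3 ⇒ r8c7=3.
Step 28. [r1c9∈{9}] only 9 remains possible at r1c9 ⇒ r1c9=9.
Step 29. [r3c6∈{7}] only 7 remains possible at r3c6, so r3c6=7.
Step 30. [r1c4∈{3}] only 3 remains possible at r1c4 ⇒ r1c4=3.
Step 31. [r4c5∈{5}] r4c5's peers cover all but 5 ⇒ r4c5=5.
Step 32. [r5c4∈{6}] nothing but 6 survives at r5c4 ⇒ r5c4=6.
Step 33. [r9c9∈{2}] r9c9 has the single candidate 2, so r9c9=2.
Step 34. [r6c6∈{8}] only 8 remains possible at r6c6. So r6c6=8.
Step 35. [r9c5∈{1}] nothing but 1 survives at r9c5. So r9c5=1.
Step 36. [r5c5∈{9}] r5c5's peers cover all but 9, so r5c5=9.
Step 37. [r7c1∈{5}] nothing but 5 survives at r7c1. So r7c1=5.
Step 38. [r7c9∈{8}] r7c9 has the single candidate 8, so r7c9=8.
Step 39. [r1c2∈{1}] r1c2 is down to just 1 ⇒ r1c2=1.
Step 40. [r5c3∈{7}] only 7 remains possible at r5c3, so r5c3=7.
Step 41. [r5c9∈{4}] nothing but 4 survives at r5c9. So r5c9=4.
Step 42. [r9c6∈{4}] r9c6 has the single candidate 4 ⇒ r9c6=4.
Step 43. [r4c1∈{3}] nothing but 3 survives at r4c1, so r4c1=3.
Step 44. [r6c4∈{2}] r6c4's peers cover all but 2. So r6c4=2.
Step 45. [r2c2∈{5}] only 5 remains possible at r2c2. So r2c2=5.
Step 46. [r1c3∈{8}] only 8 remains possible at r1c3 ⇒ r1c3=8.
Step 47. [r3c1∈{2}] r3c1's peers cover all but 2, so r3c1=2.

Answer: 6 1 8 3 2 5 7 4 9 / 7 5 4 8 6 9 2 3 1 / 2 3 9 1 4 7 8 5 6 / 3 8 6 4 5 1 9 2 7 / 1 2 7 6 9 3 5 8 4 / 9 4 5 2 7 8 1 6 3 / 5 6 1 9 3 2 4 7 8 / 4 9 2 7 8 6 3 1 5 / 8 7 3 5 1 4 6 9 2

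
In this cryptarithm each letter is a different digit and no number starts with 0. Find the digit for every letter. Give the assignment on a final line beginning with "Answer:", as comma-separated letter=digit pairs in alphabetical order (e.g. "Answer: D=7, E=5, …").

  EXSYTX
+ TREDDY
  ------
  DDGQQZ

Step 1. [col 1: X + Y ≡ Z (mod 10)] several values work for Z in column 1 (X + Y ≡ Z (mod 10), carry-in 0); try Z=9. So Z=9.
Step 2. [col 1: X + Y ≡ Z (mod 10)] no forcing yet in column 1 (carry-in 0); Y=5 is free and consistent — try it, so Y=5.
Step 3. [col 1: X + Y ≡ Z (mod 10)] column 1 reads X+Y+carry(0)=Z with Y=5, Z=9; with digits 5,9 already taken and all letters distinct, the only value for X is 4. So X=4.
Step 4. [col 2: T + D ≡ Q (mod 10)] D=7 is one option consistent with column 2 (T + D ≡ Q (mod 10), carry-in 0) — take it. So D=7.
Step 5. [col 2: T + D ≡ Q (mod 10)] no forcing yet in column 2 (carry-in 0); T=6 is free and consistent — try it. So T=6.
Step 6. [col 2: T + D ≡ Q (mod 10)] column 2 reads T+D+carry(0)=Q with T=6, D=7; with digits 4,5,6,7,9 already taken and all letters distinct, the only value for Q is 3, so Q=3.
Step 7. [col 4: S + E ≡ G (mod 10)] column 4 (S + E ≡ G (mod 10), carry-in 1) doesn't pin G yet; pick G=0 and continue ⇒ G=0.
Step 8. [col 4: S + E ≡ G (mod 10)] several values work for E in column 4 (S + E ≡ G (mod 10), carry-in 1); try E=1, so E=1.
Step 9. [col 4: S + E ≡ G (mod 10)] from column 4 (E=1, G=0, carry-in 1, digits 0,1,3,4,5,6,7,9 already taken and all letters distinct): S must equal 8, so S=8.
Step 10. [col 5: X + R ≡ D (mod 10)] column 5: given X=4, D=7, carry-in 1, and digits 0,1,3,4,5,6,7,8,9 already taken and all letters distinct, X+R≡D (mod 10) forces R=2 ⇒ R=2.

Answer: D=7, E=1, G=0, Q=3, R=2, S=8, T=6, X=4, Y=5, Z=9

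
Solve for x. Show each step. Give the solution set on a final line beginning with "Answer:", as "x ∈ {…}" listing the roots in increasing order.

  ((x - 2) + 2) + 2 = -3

Step 1. [((x - 2) + 2) + 2 = -3] +2 is outermost — subtract 2 both sides ⇒ sub: (x - 2) + 2 = -5.
Step 2. [(x - 2) + 2 = -5] subtract 2: x sits inside (… + 2), so sub: x - 2 = -7.
Step 3. [x - 2 = -7] -2 is outermost — add 2 both sides. So sub: x = -5.

Answer: x ∈ {-5}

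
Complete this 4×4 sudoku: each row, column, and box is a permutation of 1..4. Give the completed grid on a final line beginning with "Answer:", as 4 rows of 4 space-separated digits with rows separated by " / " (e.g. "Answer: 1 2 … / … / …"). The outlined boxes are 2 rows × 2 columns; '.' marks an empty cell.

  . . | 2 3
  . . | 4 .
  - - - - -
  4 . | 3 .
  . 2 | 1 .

Step 1. [r1c1∈{1}] r1c1's peers cover all but 1 ⇒ r1c1=1.
Step 2. [r2c1∈{2,3}] across row 2, 2 lands solely at r2c1 ⇒ r2c1=2.
Step 3. [r3c4∈{2}] only 2 remains possible at r3c4 ⇒ r3c4=2.
Step 4. [r4c4∈{4}] r4c4 is down to just 4, so r4c4=4.
Step 5. [r4c1∈{3}] only 3 remains possible at r4c1. So r4c1=3.
Step 6. [r2c2∈{3}] r2c2 has the single candidate 3, so r2c2=3.
Step 7. [r2c4∈{1}] nothing but 1 survives at r2c4. So r2c4=1.
Step 8. [r1c2∈{4}] r1c2's peers cover all but 4 ⇒ r1c2=4.
Step 9. [r3c2∈{1}] r3c2's peers cover all but 1. So r3c2=1.

Answer: 1 4 2 3 / 2 3 4 1 / 4 1 3 2 / 3 2 1 4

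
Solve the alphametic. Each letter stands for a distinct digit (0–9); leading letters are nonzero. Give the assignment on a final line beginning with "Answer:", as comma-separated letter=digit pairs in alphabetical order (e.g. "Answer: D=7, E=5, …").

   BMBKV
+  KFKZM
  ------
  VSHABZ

Step 1. [col 1: V + M ≡ Z (mod 10)] several values work for V in column 1 (V + M ≡ Z (mod 10), carry-in 0); try V=1, so V=1.
Step 2. [col 1: V + M ≡ Z (mod 10)] several values work for Z in column 1 (V + M ≡ Z (mod 10), carry-in 0); try Z=7. So Z=7.
Step 3. [col 1: V + M ≡ Z (mod 10)] from column 1 (V=1, Z=7, carry-in 0, digits 1,7 already taken and all letters distinct): M must equal 6, so M=6.
Step 4. [col 2: K + Z ≡ B (mod 10)] K=8 is one option consistent with column 2 (K + Z ≡ B (mod 10), carry-in 0) — take it, so K=8.
Step 5. [col 2: K + Z ≡ B (mod 10)] column 2 reads K+Z+carry(0)=B with K=8, Z=7; with digits 1,6,7,8 already taken and all letters distinct, the only value for B is 5. So B=5.
Step 6. [col 3: B + K ≡ A (mod 10)] column 3: given B=5, K=8, carry-in 1, and digits 1,5,6,7,8 already taken and all letters distinct, B+K≡A (mod 10) forces A=4, so A=4.
Step 7. [col 4: M + F ≡ H (mod 10)] several values work for F in column 4 (M + F ≡ H (mod 10), carry-in 1); try F=2. So F=2.
Step 8. [col 4: M + F ≡ H (mod 10)] column 4 reads M+F+carry(1)=H with M=6, F=2; with digits 1,2,4,5,6,7,8 already taken and all letters distinct, the only value for H is 9, so H=9.
Step 9. [col 5: B + K ≡ S (mod 10)] column 5 reads B+K+carry(0)=S with B=5, K=8; with digits 1,2,4,5,6,7,8,9 already taken and all letters distinct, the only value for S is 3. So S=3.

Answer: A=4, B=5, F=2, H=9, K=8, M=6, S=3, V=1, Z=7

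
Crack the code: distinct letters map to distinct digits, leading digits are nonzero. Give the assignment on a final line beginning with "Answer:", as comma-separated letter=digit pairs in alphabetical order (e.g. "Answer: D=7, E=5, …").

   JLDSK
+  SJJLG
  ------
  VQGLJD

Step 1. [V] V is the leading digit of a 6-digit sum of two 5-digit numbers; the final carry is exactly 1. So V=1.
Step 2. [col 1: K + G ≡ D (mod 10)] several values work for G in column 1 (K + G ≡ D (mod 10), carry-in 0); try G=9, so G=9.
Step 3. [col 1: K + G ≡ D (mod 10)] K=3 is one option consistent with column 1 (K + G ≡ D (mod 10), carry-in 0) — take it. So K=3.
Step 4. [col 1: K + G ≡ D (mod 10)] column 1 reads K+G+carry(0)=D with K=3, G=9; with digits 1,3,9 already taken and all letters distinct, the only value for D is 2 ⇒ D=2.
Step 5. [col 2: S + L ≡ J (mod 10)] column 2 (S + L ≡ J (mod 10), carry-in 1) doesn't pin J yet; pick J=8 and continue ⇒ J=8.
Step 6. [col 2: S + L ≡ J (mod 10)] no forcing yet in column 2 (carry-in 1); L=0 is free and consistent — try it. So L=0.
Step 7. [col 2: S + L ≡ J (mod 10)] column 2: given L=0, J=8, carry-in 1, and digits 0,1,2,3,8,9 already taken and all letters distinct, S+L≡J (mod 10) forces S=7, so S=7.
Step 8. [col 5: J + S ≡ Q (mod 10)] from column 5 (J=8, S=7, carry-in 0, digits 0,1,2,3,7,8,9 already taken and all letters distinct): Q must equal 5, so Q=5.

Answer: D=2, G=9, J=8, K=3, L=0, Q=5, S=7, V=1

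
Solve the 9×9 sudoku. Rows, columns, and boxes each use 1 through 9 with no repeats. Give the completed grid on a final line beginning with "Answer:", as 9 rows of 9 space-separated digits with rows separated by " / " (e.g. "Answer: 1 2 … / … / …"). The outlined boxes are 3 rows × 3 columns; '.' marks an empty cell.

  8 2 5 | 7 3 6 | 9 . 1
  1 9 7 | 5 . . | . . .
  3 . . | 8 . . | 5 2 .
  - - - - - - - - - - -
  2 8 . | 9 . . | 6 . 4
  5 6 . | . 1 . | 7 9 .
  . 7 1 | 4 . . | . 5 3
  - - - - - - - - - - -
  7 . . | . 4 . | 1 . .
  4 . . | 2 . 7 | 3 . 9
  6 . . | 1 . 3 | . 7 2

Step 1. [r5c9∈{8}] only 8 remains possible at r5c9, so r5c9=8.
Step 2. [r8c3∈{8}] only 8 remains possible at r8c3, so r8c3=8.
Step 3. [r8c8∈{6}] r8c8 is down to just 6 ⇒ r8c8=6.
Step 4. [r8c5∈{5}] r8c5 is down to just 5. So r8c5=5.
Step 5. [r5c6∈{2}] r5c6 is down to just 2. So r5c6=2.
Step 6. [r7c8∈{8}] nothing but 8 survives at r7c8. So r7c8=8.
Step 7. [r2c6∈{4}] nothing but 4 survives at r2c6, so r2c6=4.
Step 8. [r7c6∈{9}] r7c6 has the single candidate 9. So r7c6=9.
Step 9. [r3c3∈{4,6}] r3c3 is the only open cell in col 3 admitting 6, so r3c3=6.
Step 10. [r4c3∈{3}] only 3 remains possible at r4c3 ⇒ r4c3=3.
Step 11. [r7c2∈{3,5}] r7c2 is the only open cell in row 7 admitting 3. So r7c2=3.
Step 12. [r9c5∈{8}] r9c5 has the single candidate 8 ⇒ r9c5=8.
Step 13. [r7c3∈{2}] r7c3's peers cover all but 2. So r7c3=2.
Step 14. [r4c8∈{1}] r4c8 has the single candidate 1 ⇒ r4c8=1.
Step 15. [r6c6∈{8}] r6c6 is down to just 8 ⇒ r6c6=8.
Step 16. [r7c9∈{5}] r7c9's peers cover all but 5, so r7c9=5.
Step 17. [r4c5∈{7}] only 7 remains possible at r4c5 ⇒ r4c5=7.
Step 18. [r1c8∈{4}] only 4 remains possible at r1c8. So r1c8=4.
Step 19. [r8c2∈{1}] r8c2's peers cover all but 1, so r8c2=1.
Step 20. [r5c4∈{3}] r5c4 is down to just 3, so r5c4=3.
Step 21. [r3c2∈{4}] only 4 remains possible at r3c2. So r3c2=4.
Step 22. [r2c7∈{8}] r2c7 is down to just 8, so r2c7=8.
Step 23. [r7c4∈{6}] only 6 remains possible at r7c4, so r7c4=6.
Step 24. [r6c7∈{2}] nothing but 2 survives at r6c7 ⇒ r6c7=2.
Step 25. [r2c8∈{3}] r2c8's peers cover all but 3. So r2c8=3.
Step 26. [r2c9∈{6}] r2c9 has the single candidate 6. So r2c9=6.
Step 27. [r3c5∈{9}] only 9 remains possible at r3c5 ⇒ r3c5=9.
Step 28. [r6c5∈{6}] only 6 remains possible at r6c5 ⇒ r6c5=6.
Step 29. [r9c7∈{4}] r9c7 has the single candidate 4, so r9c7=4.
Step 30. [r9c2∈{5}] only 5 remains possible at r9c2 ⇒ r9c2=5.
Step 31. [r3c9∈{7}] r3c9's peers cover all but 7 ⇒ r3c9=7.
Step 32. [r5c3∈{4}] nothing but 4 survives at r5c3 ⇒ r5c3=4.
Step 33. [r9c3∈{9}] r9c3's peers cover all but 9. So r9c3=9.
Step 34. [r6c1∈{9}] r6c1's peers cover all but 9. So r6c1=9.
Step 35. [r4c6∈{5}] nothing but 5 survives at r4c6 ⇒ r4c6=5.
Step 36. [r2c5∈{2}] only 2 remains possible at r2c5, so r2c5=2.
Step 37. [r3c6∈{1}] r3c6 is down to just 1 ⇒ r3c6=1.

Answer: 8 2 5 7 3 6 9 4 1 / 1 9 7 5 2 4 8 3 6 / 3 4 6 8 9 1 5 2 7 / 2 8 3 9 7 5 6 1 4 / 5 6 4 3 1 2 7 9 8 / 9 7 1 4 6 8 2 5 3 / 7 3 2 6 4 9 1 8 5 / 4 1 8 2 5 7 3 6 9 / 6 5 9 1 8 3 4 7 2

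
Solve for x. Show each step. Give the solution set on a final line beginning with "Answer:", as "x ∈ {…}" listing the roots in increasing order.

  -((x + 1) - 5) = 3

Step 1. [-((x + 1) - 5) = 3] flip signs both sides, so neg: (x + 1) - 5 = -3.
Step 2. [(x + 1) - 5 = -3] -5 is outermost — add 5 both sides ⇒ sub: x + 1 = 2.
Step 3. [x + 1 = 2] subtract 1: x sits inside (… + 1). So sub: x = 1.

Answer: x ∈ {1}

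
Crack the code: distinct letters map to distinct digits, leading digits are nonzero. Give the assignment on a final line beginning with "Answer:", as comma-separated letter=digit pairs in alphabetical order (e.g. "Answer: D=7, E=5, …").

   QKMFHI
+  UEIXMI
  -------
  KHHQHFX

Step 1. [col 1: I + I ≡ X (mod 10)] I=7 is one option consistent with column 1 (I + I ≡ X (mod 10), carry-in 0) — take it, so I=7.
Step 2. [K] K is the leading digit of a 7-digit sum of two 6-digit numbers; the final carry is exactly 1 ⇒ K=1.
Step 3. [col 1: I + I ≡ X (mod 10)] column 1 reads I+I+carry(0)=X with I=7; with digits 1,7 already taken and all letters distinct, the only value for X is 4. So X=4.
Step 4. [col 2: H + M ≡ F (mod 10)] F=8 is one option consistent with column 2 (H + M ≡ F (mod 10), carry-in 1) — take it ⇒ F=8.
Step 5. [col 2: H + M ≡ F (mod 10)] several values work for M in column 2 (H + M ≡ F (mod 10), carry-in 1); try M=5 ⇒ M=5.
Step 6. [col 2: H + M ≡ F (mod 10)] from column 2 (M=5, F=8, carry-in 1, digits 1,4,5,7,8 already taken and all letters distinct): H must equal 2 ⇒ H=2.
Step 7. [col 4: M + I ≡ Q (mod 10)] in column 4 we have M+I≡Q with carry-in 1; given M=5, I=7 and digits 1,2,4,5,7,8 already taken and all letters distinct, that pins Q to 3 ⇒ Q=3.
Step 8. [col 5: K + E ≡ H (mod 10)] column 5: given K=1, H=2, carry-in 1, and digits 1,2,3,4,5,7,8 already taken and all letters distinct, K+E≡H (mod 10) forces E=0 ⇒ E=0.
Step 9. [col 6: Q + U ≡ H (mod 10)] column 6: given Q=3, H=2, carry-in 0, and digits 0,1,2,3,4,5,7,8 already taken and all letters distinct, Q+U≡H (mod 10) forces U=9 ⇒ U=9.

Answer: E=0, F=8, H=2, I=7, K=1, M=5, Q=3, U=9, X=4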